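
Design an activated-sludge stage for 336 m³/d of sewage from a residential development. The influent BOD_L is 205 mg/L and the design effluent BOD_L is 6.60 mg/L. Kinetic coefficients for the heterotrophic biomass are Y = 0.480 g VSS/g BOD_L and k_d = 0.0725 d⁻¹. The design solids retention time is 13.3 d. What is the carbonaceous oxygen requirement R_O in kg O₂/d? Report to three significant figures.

Correct the yield for decay: Y_obs = Y/(1 + k_d θ_c) = 0.480 / (1 + 0.0725 × 13.3) = 0.480 / 1.964 = 0.2444.
Substrate removed = Q·(S₀ − S) = 336 m³/d × (205 − 6.60) g/m³ = 6.67×10^4 g/d = 66.66 kg/d.
Net sludge production P_X = 0.2444 × 66.66 = 16.29 kg VSS/d.
Carbonaceous O₂ demand = substrate oxidised − cell-mass equivalent = 66.66 − 1.42 × 16.29 = 43.53 kg O₂/d.

R_O ≈ 43.5 kg O₂/d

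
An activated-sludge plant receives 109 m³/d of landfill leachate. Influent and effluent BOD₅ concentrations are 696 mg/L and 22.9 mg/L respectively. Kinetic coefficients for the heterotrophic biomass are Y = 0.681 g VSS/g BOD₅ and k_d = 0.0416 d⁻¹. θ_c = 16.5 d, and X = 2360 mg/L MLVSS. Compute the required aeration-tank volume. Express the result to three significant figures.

V ≈ 207 m³

Steady-state biomass mass balance: V·X·(1 + k_d·θ_c) = Y·Q·(S₀ − S)·θ_c, so V = 0.681 × 109 × (696 − 22.9) × 16.5 / [2360 × (1 + 0.0416 × 16.5)] = 8.24×10^5 / 3980 = 207.1 m³.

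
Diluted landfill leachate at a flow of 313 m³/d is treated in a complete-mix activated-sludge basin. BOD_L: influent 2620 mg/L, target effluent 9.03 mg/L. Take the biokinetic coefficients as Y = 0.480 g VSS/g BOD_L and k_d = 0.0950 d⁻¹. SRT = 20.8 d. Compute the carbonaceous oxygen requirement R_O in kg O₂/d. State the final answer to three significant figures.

R_O ≈ 630 kg O₂/d

Correct the yield for decay: Y_obs = Y/(1 + k_d θ_c) = 0.480 / (1 + 0.0950 × 20.8) = 0.480 / 2.976 = 0.1613.
ΔS = 2620 − 9.03 = 2611 mg/L, so the substrate removal rate is 313 × 2611/1000 = 817.2 kg BOD_L/d.
Biomass synthesised: P_X = Y_obs × 817.2 = 131.8 kg VSS/d.
Carbonaceous O₂ demand = substrate oxidised − cell-mass equivalent = 817.2 − 1.42 × 131.8 = 630.1 kg O₂/d.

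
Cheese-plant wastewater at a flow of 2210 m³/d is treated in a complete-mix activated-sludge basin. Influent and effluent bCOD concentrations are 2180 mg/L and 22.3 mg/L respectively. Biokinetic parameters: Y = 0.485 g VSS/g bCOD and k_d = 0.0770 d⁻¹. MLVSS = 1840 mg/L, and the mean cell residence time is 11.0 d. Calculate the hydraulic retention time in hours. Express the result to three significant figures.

From the SRT design equation V = Y Q (S₀−S) θ_c / [X (1 + k_d θ_c)] = 0.485 × 2210 × (2180 − 22.3) × 11.0 / [1840 × (1 + 0.0770 × 11.0)] = 2.54×10^7 / 3398 = 7486 m³.
HRT = V/Q = 7486 m³ / 2210 m³·d⁻¹ = 3.387 d × 24 = 81.29 h.

τ ≈ 81.3 h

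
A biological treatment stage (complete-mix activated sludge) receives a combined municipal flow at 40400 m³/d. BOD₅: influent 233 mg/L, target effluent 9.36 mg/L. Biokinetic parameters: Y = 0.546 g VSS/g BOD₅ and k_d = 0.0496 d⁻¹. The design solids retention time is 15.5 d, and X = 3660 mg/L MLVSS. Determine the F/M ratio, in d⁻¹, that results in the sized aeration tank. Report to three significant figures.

F/M ≈ 0.218 d⁻¹

Rearranging the biomass balance for a CMAS with decay, V = Y·Q·ΔS·θ_c / [X·(1+k_d θ_c)] = 0.546 × 40400 × (233 − 9.36) × 15.5 / [3660 × (1 + 0.0496 × 15.5)] = 7.65×10^7 / 6474 = 11811 m³.
F/M = Q·S₀ / (V·X) = 40400 × 233 / (11811 × 3660) = 0.2178 g BOD₅·(g VSS·d)⁻¹.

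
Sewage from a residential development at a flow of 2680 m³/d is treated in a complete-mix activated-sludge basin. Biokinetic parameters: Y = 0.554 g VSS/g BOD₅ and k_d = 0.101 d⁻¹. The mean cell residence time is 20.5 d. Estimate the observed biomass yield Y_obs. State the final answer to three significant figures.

Y_obs ≈ 0.180 g VSS/g BOD₅

The observed yield is Y_obs = Y/(1 + k_d·θ_c) = 0.554 / (1 + 0.101 × 20.5) = 0.554 / 3.071 = 0.1804 g VSS per g BOD₅ removed.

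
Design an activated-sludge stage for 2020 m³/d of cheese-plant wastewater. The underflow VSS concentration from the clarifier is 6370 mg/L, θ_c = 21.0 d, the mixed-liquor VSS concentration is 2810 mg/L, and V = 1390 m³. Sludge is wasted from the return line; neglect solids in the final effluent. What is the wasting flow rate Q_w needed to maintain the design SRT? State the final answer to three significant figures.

Q_w = (V·X)/(θ_c X_r) = 1390 × 2810 / (21.0 × 6370) = 29.20 m³/d.

Q_w ≈ 29.2 m³/d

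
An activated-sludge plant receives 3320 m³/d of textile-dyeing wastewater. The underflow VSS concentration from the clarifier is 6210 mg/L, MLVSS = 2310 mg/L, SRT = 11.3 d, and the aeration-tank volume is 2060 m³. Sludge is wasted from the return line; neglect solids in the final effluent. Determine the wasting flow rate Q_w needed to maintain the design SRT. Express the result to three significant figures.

Q_w ≈ 67.8 m³/d

θ_c = V·X/(Q_w·X_r) when wasting from the recycle, so Q_w = V·X/(θ_c·X_r) = 2060 × 2310 / (11.3 × 6210) = 67.81 m³/d.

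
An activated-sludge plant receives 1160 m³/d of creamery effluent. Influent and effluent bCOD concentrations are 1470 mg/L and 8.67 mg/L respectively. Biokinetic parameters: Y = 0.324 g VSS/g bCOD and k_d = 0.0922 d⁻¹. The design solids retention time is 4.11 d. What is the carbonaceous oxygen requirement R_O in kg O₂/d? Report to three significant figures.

The observed yield is Y_obs = Y/(1 + k_d·θ_c) = 0.324 / (1 + 0.0922 × 4.11) = 0.324 / 1.379 = 0.2350 g VSS per g bCOD removed.
Mass of bCOD removed per day: Q(S₀ − S) = 1160 × 1461 g/m³ = 1695 kg/d.
Net sludge production P_X = 0.2350 × 1695 = 398.3 kg VSS/d.
R_O = Q·(S₀ − S) − 1.42·P_X = 1695 − 1.42 × 398.3 = 1130 kg O₂/d.

R_O ≈ 1130 kg O₂/d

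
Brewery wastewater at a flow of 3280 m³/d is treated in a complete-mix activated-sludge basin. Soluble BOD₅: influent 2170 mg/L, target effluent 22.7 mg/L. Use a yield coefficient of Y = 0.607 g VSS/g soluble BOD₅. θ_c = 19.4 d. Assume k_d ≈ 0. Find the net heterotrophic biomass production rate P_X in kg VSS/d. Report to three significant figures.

P_X ≈ 4280 kg VSS/d

Since k_d ≈ 0, Y_obs = Y = 0.607 g VSS/g soluble BOD₅.
ΔS = 2170 − 22.7 = 2147 mg/L, so the substrate removal rate is 3280 × 2147/1000 = 7043 kg soluble BOD₅/d.
So the net sludge growth is P_X = 0.6070 × 7043 = 4275 kg VSS/d.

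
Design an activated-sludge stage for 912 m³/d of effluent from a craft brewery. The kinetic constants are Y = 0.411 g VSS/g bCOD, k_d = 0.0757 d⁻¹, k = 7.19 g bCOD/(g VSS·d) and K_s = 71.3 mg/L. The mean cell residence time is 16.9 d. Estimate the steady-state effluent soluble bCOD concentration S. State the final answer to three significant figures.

From the Monod/SRT balance for a CMAS, S = K_s·(1+k_d θ_c)/[θ_c·(Y k − k_d) − 1] = 71.3 × (1 + 0.0757 × 16.9) / [16.9 × (0.411 × 7.19 − 0.0757) − 1] = 162.5 / 47.66 = 3.410 mg/L.

S ≈ 3.41 mg/L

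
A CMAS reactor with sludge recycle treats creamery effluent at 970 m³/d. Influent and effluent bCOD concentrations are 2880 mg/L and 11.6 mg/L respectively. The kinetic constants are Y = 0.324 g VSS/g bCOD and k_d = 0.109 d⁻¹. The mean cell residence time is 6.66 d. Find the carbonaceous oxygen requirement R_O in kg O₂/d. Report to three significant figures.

The observed yield is Y_obs = Y/(1 + k_d·θ_c) = 0.324 / (1 + 0.109 × 6.66) = 0.324 / 1.726 = 0.1877 g VSS per g bCOD removed.
Mass of bCOD removed per day: Q(S₀ − S) = 970 × 2868 g/m³ = 2782 kg/d.
Biomass synthesised: P_X = Y_obs × 2782 = 522.3 kg VSS/d.
R_O = Q·(S₀ − S) − 1.42·P_X = 2782 − 1.42 × 522.3 = 2041 kg O₂/d.

R_O ≈ 2040 kg O₂/d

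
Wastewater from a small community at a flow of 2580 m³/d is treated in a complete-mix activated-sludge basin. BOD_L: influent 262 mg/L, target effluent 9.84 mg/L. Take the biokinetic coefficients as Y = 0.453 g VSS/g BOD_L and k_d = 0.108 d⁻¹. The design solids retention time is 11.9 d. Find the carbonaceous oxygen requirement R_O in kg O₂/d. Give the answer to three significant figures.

The observed yield is Y_obs = Y/(1 + k_d·θ_c) = 0.453 / (1 + 0.108 × 11.9) = 0.453 / 2.285 = 0.1982 g VSS per g BOD_L removed.
Mass of BOD_L removed per day: Q(S₀ − S) = 2580 × 252.2 g/m³ = 650.6 kg/d.
Net sludge production P_X = 0.1982 × 650.6 = 129.0 kg VSS/d.
R_O = Q·ΔS − 1.42 P_X = 650.6 − 183.1 = 467.4 kg O₂/d.

R_O ≈ 467 kg O₂/d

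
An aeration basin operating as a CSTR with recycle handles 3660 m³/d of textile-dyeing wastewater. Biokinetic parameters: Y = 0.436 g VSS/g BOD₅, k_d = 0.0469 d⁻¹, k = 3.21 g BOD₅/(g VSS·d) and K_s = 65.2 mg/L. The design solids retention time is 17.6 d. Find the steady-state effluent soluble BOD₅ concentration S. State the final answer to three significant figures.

S ≈ 5.22 mg/L

From the Monod/SRT balance for a CMAS, S = K_s·(1+k_d θ_c)/[θ_c·(Y k − k_d) − 1] = 65.2 × (1 + 0.0469 × 17.6) / [17.6 × (0.436 × 3.21 − 0.0469) − 1] = 119.0 / 22.81 = 5.219 mg/L.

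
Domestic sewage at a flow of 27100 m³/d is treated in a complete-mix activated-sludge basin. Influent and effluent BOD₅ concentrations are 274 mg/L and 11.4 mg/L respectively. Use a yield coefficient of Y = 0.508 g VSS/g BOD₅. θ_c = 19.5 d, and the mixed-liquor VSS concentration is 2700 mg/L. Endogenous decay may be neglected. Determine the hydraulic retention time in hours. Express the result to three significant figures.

With k_d = 0 the design equation reduces to V = Y Q (S₀−S) θ_c / X = 0.508 × 27100 × (274 − 11.4) × 19.5 / 2700 = 26110 m³.
τ = V/Q = 26110/27100 = 0.9635 d, or 23.12 h.

τ ≈ 23.1 h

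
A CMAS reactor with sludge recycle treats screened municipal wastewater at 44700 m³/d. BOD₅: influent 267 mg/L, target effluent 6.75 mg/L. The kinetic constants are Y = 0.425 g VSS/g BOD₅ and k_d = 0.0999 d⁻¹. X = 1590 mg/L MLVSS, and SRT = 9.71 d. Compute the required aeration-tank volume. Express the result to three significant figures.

V ≈ 15300 m³

From the SRT design equation V = Y Q (S₀−S) θ_c / [X (1 + k_d θ_c)] = 0.425 × 44700 × (267 − 6.75) × 9.71 / [1590 × (1 + 0.0999 × 9.71)] = 4.8×10^7 / 3132 = 15326 m³.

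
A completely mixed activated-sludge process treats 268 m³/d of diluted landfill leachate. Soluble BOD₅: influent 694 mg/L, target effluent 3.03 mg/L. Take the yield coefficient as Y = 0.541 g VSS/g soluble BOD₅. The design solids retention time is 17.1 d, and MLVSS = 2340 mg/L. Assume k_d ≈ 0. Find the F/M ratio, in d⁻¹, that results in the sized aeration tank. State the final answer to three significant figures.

F/M ≈ 0.109 d⁻¹

Biomass mass balance (decay neglected): V·X = Y·Q·(S₀ − S)·θ_c, so V = 0.541 × 268 × (694 − 3.03) × 17.1 / 2340 = 732.1 m³.
Food-to-microorganism ratio F/M = Q S₀ / (V X) = 268 × 694 / (732.1 × 2340) = 0.1086 d⁻¹.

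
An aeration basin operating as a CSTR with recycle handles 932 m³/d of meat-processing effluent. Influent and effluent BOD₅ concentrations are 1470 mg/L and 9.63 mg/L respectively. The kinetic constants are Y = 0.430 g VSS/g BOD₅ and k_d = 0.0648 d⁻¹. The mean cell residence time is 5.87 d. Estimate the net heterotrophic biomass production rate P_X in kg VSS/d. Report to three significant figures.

Correct the yield for decay: Y_obs = Y/(1 + k_d θ_c) = 0.430 / (1 + 0.0648 × 5.87) = 0.430 / 1.380 = 0.3115.
Substrate removed = Q·(S₀ − S) = 932 m³/d × (1470 − 9.63) g/m³ = 1.36×10^6 g/d = 1361 kg/d.
P_X = Y_obs · Q(S₀ − S) = 0.3115 × 1361 = 424.0 kg VSS/d.

P_X ≈ 424 kg VSS/d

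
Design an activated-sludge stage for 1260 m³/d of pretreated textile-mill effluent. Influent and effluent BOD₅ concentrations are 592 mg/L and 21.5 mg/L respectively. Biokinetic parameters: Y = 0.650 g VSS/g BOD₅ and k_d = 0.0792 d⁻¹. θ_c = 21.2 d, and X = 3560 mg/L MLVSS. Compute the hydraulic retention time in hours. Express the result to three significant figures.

τ ≈ 19.8 h

From the SRT design equation V = Y Q (S₀−S) θ_c / [X (1 + k_d θ_c)] = 0.650 × 1260 × (592 − 21.5) × 21.2 / [3560 × (1 + 0.0792 × 21.2)] = 9.91×10^6 / 9537 = 1039 m³.
τ = V/Q = 1039/1260 = 0.8243 d, or 19.78 h.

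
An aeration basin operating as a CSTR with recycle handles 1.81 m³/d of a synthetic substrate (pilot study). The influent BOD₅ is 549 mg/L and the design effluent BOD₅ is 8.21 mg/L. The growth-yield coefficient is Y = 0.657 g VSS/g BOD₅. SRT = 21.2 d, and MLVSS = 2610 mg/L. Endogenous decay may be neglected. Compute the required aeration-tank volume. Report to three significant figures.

V ≈ 5.22 m³

Biomass mass balance (decay neglected): V·X = Y·Q·(S₀ − S)·θ_c, so V = 0.657 × 1.81 × (549 − 8.21) × 21.2 / 2610 = 5.224 m³.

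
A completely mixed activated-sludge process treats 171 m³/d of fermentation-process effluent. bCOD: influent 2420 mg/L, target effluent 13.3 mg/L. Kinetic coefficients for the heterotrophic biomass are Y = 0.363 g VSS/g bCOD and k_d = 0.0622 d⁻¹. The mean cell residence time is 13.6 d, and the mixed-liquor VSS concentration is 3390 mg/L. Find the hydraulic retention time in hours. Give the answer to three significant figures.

Rearranging the biomass balance for a CMAS with decay, V = Y·Q·ΔS·θ_c / [X·(1+k_d θ_c)] = 0.363 × 171 × (2420 − 13.3) × 13.6 / [3390 × (1 + 0.0622 × 13.6)] = 2.03×10^6 / 6258 = 324.7 m³.
τ = V/Q = 324.7/171 = 1.899 d, or 45.57 h.

τ ≈ 45.6 h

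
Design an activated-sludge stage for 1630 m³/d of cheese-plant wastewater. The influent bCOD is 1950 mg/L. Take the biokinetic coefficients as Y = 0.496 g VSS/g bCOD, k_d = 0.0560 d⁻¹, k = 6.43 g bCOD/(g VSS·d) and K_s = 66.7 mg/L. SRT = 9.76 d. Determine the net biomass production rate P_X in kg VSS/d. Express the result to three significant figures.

P_X ≈ 1020 kg VSS/d

For a completely mixed reactor with recycle the Lawrence–McCarty relation gives S = K_s·(1 + k_d·θ_c) / [θ_c·(Y·k − k_d) − 1] = 66.7 × (1 + 0.0560 × 9.76) / [9.76 × (0.496 × 6.43 − 0.0560) − 1] = 103.2 / 29.58 = 3.487 mg/L.
Y_obs = Y / (1 + k_d θ_c) = 0.496 / (1 + 0.0560 × 9.76) = 0.496 / 1.547 = 0.3207.
Substrate removed = Q·(S₀ − S) = 1630 m³/d × (1950 − 3.49) g/m³ = 3.17×10^6 g/d = 3173 kg/d.
P_X = Y_obs · Q(S₀ − S) = 0.3207 × 3173 = 1018 kg VSS/d.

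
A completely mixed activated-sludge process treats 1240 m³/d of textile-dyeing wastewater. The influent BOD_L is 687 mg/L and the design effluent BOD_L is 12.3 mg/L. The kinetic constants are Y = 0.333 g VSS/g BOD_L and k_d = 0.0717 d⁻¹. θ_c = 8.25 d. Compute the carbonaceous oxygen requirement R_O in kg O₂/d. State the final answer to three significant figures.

R_O ≈ 588 kg O₂/d

Observed yield with endogenous decay: Y_obs = Y / (1 + k_d·θ_c) = 0.333 / (1 + 0.0717 × 8.25) = 0.333 / 1.592 = 0.2092 g VSS/g BOD_L.
Mass of BOD_L removed per day: Q(S₀ − S) = 1240 × 674.7 g/m³ = 836.6 kg/d.
P_X = Y_obs·Q·(S₀ − S) = 0.2092 × 836.6 = 175.1 kg VSS/d.
R_O = Q·(S₀ − S) − 1.42·P_X = 836.6 − 1.42 × 175.1 = 588.1 kg O₂/d.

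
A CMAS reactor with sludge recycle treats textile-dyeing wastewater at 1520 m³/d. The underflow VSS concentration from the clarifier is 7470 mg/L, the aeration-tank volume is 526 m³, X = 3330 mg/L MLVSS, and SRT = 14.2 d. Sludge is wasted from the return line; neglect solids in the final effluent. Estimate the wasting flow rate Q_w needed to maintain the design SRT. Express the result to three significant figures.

θ_c = V·X/(Q_w·X_r) when wasting from the recycle, so Q_w = V·X/(θ_c·X_r) = 526.0 × 3330 / (14.2 × 7470) = 16.51 m³/d.

Q_w ≈ 16.5 m³/d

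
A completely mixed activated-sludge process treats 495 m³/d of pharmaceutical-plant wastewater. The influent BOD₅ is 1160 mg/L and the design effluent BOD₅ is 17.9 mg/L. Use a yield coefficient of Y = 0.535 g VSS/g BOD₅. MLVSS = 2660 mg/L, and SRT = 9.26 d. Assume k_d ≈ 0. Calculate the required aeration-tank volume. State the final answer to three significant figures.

V ≈ 1050 m³

Biomass mass balance (decay neglected): V·X = Y·Q·(S₀ − S)·θ_c, so V = 0.535 × 495 × (1160 − 17.9) × 9.26 / 2660 = 1053 m³.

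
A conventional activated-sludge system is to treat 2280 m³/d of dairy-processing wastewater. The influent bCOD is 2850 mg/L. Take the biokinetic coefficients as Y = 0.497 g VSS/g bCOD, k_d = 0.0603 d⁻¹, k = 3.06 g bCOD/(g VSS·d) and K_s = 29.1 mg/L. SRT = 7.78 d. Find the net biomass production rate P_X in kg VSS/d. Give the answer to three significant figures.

P_X ≈ 2200 kg VSS/d

For a completely mixed reactor with recycle the Lawrence–McCarty relation gives S = K_s·(1 + k_d·θ_c) / [θ_c·(Y·k − k_d) − 1] = 29.1 × (1 + 0.0603 × 7.78) / [7.78 × (0.497 × 3.06 − 0.0603) − 1] = 42.75 / 10.36 = 4.125 mg/L.
Y_obs = Y / (1 + k_d θ_c) = 0.497 / (1 + 0.0603 × 7.78) = 0.497 / 1.469 = 0.3383.
ΔS = 2850 − 4.13 = 2846 mg/L, so the substrate removal rate is 2280 × 2846/1000 = 6489 kg bCOD/d.
Net biomass production P_X = Y_obs × Q·(S₀ − S) = 0.3383 × 6489 = 2195 kg VSS/d.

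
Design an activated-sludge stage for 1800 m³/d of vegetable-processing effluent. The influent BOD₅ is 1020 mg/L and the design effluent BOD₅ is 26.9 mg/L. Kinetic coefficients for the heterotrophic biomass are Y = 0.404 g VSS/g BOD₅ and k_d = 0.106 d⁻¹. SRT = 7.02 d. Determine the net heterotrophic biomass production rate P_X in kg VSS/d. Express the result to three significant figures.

P_X ≈ 414 kg VSS/d

The observed yield is Y_obs = Y/(1 + k_d·θ_c) = 0.404 / (1 + 0.106 × 7.02) = 0.404 / 1.744 = 0.2316 g VSS per g BOD₅ removed.
ΔS = 1020 − 26.9 = 993.1 mg/L, so the substrate removal rate is 1800 × 993.1/1000 = 1788 kg BOD₅/d.
Biomass produced: P_X = Y_obs·Q·ΔS = 0.2316 × 1788 ≈ 414.1 kg VSS/d.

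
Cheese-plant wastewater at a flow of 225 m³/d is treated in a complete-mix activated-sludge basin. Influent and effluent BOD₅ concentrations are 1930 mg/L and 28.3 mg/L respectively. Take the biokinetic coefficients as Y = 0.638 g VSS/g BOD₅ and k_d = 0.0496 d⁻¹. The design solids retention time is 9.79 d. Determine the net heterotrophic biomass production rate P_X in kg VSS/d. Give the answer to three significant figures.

P_X ≈ 184 kg VSS/d

Correct the yield for decay: Y_obs = Y/(1 + k_d θ_c) = 0.638 / (1 + 0.0496 × 9.79) = 0.638 / 1.486 = 0.4295.
Mass of BOD₅ removed per day: Q(S₀ − S) = 225 × 1902 g/m³ = 427.9 kg/d.
Biomass produced: P_X = Y_obs·Q·ΔS = 0.4295 × 427.9 ≈ 183.8 kg VSS/d.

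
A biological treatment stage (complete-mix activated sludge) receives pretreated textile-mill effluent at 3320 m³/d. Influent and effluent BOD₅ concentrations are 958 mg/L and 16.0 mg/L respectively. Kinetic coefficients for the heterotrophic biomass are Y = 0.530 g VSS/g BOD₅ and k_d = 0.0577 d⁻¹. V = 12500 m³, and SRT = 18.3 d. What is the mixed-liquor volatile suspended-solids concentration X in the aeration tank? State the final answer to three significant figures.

Solving the biomass balance for X: X = Y Q (S₀−S) θ_c / [V (1+k_d θ_c)] = 0.530 × 3320 × (958 − 16.0) × 18.3 / [12500 × (1 + 0.0577 × 18.3)] = 1180 mg/L.

X ≈ 1180 mg/L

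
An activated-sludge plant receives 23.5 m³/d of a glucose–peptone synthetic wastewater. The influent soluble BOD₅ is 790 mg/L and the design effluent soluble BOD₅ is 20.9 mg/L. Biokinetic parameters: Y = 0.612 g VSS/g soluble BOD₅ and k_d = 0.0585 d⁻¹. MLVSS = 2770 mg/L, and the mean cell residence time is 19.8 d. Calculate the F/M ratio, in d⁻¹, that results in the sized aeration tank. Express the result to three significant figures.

F/M ≈ 0.183 d⁻¹

Steady-state biomass mass balance: V·X·(1 + k_d·θ_c) = Y·Q·(S₀ − S)·θ_c, so V = 0.612 × 23.5 × (790 − 20.9) × 19.8 / [2770 × (1 + 0.0585 × 19.8)] = 2.19×10^5 / 5978 = 36.63 m³.
Food-to-microorganism ratio F/M = Q S₀ / (V X) = 23.5 × 790 / (36.63 × 2770) = 0.1830 d⁻¹.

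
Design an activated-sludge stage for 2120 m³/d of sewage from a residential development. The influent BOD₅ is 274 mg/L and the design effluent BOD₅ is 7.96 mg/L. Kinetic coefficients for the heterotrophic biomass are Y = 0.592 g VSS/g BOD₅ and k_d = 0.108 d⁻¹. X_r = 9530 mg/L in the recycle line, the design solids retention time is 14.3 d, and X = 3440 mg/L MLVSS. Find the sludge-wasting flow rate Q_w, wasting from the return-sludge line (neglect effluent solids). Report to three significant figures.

From the SRT design equation V = Y Q (S₀−S) θ_c / [X (1 + k_d θ_c)] = 0.592 × 2120 × (274 − 7.96) × 14.3 / [3440 × (1 + 0.108 × 14.3)] = 4.77×10^6 / 8753 = 545.5 m³.
Wasting from the return line (neglecting effluent solids): Q_w = V·X / (θ_c·X_r) = 545.5 × 3440 / (14.3 × 9530) = 13.77 m³/d.

Q_w ≈ 13.8 m³/d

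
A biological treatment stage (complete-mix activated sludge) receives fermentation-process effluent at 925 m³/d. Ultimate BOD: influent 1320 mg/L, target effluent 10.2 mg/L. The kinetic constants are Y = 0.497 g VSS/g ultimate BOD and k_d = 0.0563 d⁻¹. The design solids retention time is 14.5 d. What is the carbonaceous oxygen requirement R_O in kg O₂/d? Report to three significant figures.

The observed yield is Y_obs = Y/(1 + k_d·θ_c) = 0.497 / (1 + 0.0563 × 14.5) = 0.497 / 1.816 = 0.2736 g VSS per g ultimate BOD removed.
ΔS = 1320 − 10.2 = 1310 mg/L, so the substrate removal rate is 925 × 1310/1000 = 1212 kg ultimate BOD/d.
Net sludge production P_X = 0.2736 × 1212 = 331.5 kg VSS/d.
R_O = Q·(S₀ − S) − 1.42·P_X = 1212 − 1.42 × 331.5 = 740.8 kg O₂/d.

R_O ≈ 741 kg O₂/d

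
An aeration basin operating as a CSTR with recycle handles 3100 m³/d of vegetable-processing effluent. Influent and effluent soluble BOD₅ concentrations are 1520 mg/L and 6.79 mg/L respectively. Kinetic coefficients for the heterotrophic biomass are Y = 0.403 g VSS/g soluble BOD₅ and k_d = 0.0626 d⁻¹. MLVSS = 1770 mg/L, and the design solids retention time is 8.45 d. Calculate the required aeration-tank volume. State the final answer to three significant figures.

From the SRT design equation V = Y Q (S₀−S) θ_c / [X (1 + k_d θ_c)] = 0.403 × 3100 × (1520 − 6.79) × 8.45 / [1770 × (1 + 0.0626 × 8.45)] = 1.6×10^7 / 2706 = 5903 m³.

V ≈ 5900 m³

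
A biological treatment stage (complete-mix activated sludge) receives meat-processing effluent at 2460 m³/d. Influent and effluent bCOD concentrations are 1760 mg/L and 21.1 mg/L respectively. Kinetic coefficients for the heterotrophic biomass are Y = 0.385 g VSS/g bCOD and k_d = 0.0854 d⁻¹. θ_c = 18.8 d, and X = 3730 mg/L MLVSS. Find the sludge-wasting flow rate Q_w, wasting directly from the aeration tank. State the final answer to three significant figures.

Q_w ≈ 169 m³/d

Rearranging the biomass balance for a CMAS with decay, V = Y·Q·ΔS·θ_c / [X·(1+k_d θ_c)] = 0.385 × 2460 × (1760 − 21.1) × 18.8 / [3730 × (1 + 0.0854 × 18.8)] = 3.1×10^7 / 9719 = 3186 m³.
For wasting at MLVSS concentration, Q_w = V/θ_c = 3186/18.8 = 169.5 m³/d.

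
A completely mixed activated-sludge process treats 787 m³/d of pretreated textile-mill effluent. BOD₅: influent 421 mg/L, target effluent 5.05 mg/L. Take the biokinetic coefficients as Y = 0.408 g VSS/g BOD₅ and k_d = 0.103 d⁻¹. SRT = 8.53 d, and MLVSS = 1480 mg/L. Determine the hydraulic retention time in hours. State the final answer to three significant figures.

τ ≈ 12.5 h

Rearranging the biomass balance for a CMAS with decay, V = Y·Q·ΔS·θ_c / [X·(1+k_d θ_c)] = 0.408 × 787 × (421 − 5.05) × 8.53 / [1480 × (1 + 0.103 × 8.53)] = 1.14×10^6 / 2780 = 409.8 m³.
HRT = V/Q = 409.8 m³ / 787 m³·d⁻¹ = 0.5207 d × 24 = 12.50 h.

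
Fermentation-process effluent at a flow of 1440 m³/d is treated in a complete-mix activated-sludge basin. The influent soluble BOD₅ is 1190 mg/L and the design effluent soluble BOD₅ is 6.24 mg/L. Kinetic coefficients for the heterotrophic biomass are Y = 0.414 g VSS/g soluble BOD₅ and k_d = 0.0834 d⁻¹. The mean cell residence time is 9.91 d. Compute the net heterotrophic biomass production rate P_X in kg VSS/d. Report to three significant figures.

P_X ≈ 386 kg VSS/d

The observed yield is Y_obs = Y/(1 + k_d·θ_c) = 0.414 / (1 + 0.0834 × 9.91) = 0.414 / 1.826 = 0.2267 g VSS per g soluble BOD₅ removed.
Q·(S₀ − S) = 1440 × (1190 − 6.24) × 10⁻³ = 1705 kg/d removed.
Net biomass production P_X = Y_obs × Q·(S₀ − S) = 0.2267 × 1705 = 386.4 kg VSS/d.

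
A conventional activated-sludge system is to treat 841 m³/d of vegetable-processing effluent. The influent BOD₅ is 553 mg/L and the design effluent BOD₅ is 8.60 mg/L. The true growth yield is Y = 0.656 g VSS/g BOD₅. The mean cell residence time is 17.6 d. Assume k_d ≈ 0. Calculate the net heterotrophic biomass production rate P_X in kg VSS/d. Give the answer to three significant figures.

Since k_d ≈ 0, Y_obs = Y = 0.656 g VSS/g BOD₅.
Mass of BOD₅ removed per day: Q(S₀ − S) = 841 × 544.4 g/m³ = 457.8 kg/d.
Biomass produced: P_X = Y_obs·Q·ΔS = 0.6560 × 457.8 ≈ 300.3 kg VSS/d.

P_X ≈ 300 kg VSS/d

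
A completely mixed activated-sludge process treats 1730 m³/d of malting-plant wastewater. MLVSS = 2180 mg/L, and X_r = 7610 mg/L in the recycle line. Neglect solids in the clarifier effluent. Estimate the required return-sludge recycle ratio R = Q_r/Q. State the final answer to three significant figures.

R ≈ 0.401

Solids balance on the clarifier gives (1+R)X = R·X_r, so R = X/(X_r − X) = 2180 / (7610 − 2180) = 0.4015.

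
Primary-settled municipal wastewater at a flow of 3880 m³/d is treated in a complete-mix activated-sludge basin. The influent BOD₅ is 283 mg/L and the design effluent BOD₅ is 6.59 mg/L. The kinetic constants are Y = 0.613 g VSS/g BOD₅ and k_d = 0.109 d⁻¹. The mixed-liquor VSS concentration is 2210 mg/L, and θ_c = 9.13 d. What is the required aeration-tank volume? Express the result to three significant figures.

V ≈ 1360 m³

From the SRT design equation V = Y Q (S₀−S) θ_c / [X (1 + k_d θ_c)] = 0.613 × 3880 × (283 − 6.59) × 9.13 / [2210 × (1 + 0.109 × 9.13)] = 6×10^6 / 4409 = 1361 m³.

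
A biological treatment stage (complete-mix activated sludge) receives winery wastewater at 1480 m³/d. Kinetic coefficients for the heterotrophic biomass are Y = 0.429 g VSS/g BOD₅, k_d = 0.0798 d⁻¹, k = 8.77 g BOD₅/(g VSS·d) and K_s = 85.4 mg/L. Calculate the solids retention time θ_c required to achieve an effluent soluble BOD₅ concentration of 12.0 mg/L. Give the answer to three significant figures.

θ_c ≈ 2.61 d

At the target effluent, Y k S/(K_s+S) = 0.429×8.77×12.0/97.40 = 0.4635 d⁻¹.
Then 1/θ_c = μ − k_d = 0.4635 − 0.0798 = 0.3837 d⁻¹, giving θ_c = 2.606 d.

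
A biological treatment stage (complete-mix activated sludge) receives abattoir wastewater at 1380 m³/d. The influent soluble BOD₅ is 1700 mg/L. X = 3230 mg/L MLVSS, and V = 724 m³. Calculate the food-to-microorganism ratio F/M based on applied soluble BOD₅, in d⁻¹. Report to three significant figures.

F/M ≈ 1.00 d⁻¹

F/M = Q·S₀ / (V·X) = 1380 × 1700 / (724.0 × 3230) = 1.003 g soluble BOD₅·(g VSS·d)⁻¹.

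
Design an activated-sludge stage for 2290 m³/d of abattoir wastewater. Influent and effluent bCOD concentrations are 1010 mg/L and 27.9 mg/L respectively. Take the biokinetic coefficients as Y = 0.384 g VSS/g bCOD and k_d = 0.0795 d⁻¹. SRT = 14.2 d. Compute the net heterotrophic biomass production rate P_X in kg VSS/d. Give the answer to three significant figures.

P_X ≈ 406 kg VSS/d

Correct the yield for decay: Y_obs = Y/(1 + k_d θ_c) = 0.384 / (1 + 0.0795 × 14.2) = 0.384 / 2.129 = 0.1804.
Mass of bCOD removed per day: Q(S₀ − S) = 2290 × 982.1 g/m³ = 2249 kg/d.
P_X = Y_obs · Q(S₀ − S) = 0.1804 × 2249 = 405.7 kg VSS/d.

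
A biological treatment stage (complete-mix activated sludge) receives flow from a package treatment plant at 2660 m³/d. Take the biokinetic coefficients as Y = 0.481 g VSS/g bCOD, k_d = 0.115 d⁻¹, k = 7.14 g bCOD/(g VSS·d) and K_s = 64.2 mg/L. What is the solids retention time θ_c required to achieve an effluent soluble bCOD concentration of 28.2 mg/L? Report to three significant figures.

θ_c ≈ 1.07 d

At the target effluent, Y k S/(K_s+S) = 0.481×7.14×28.2/92.40 = 1.048 d⁻¹.
θ_c = 1/(μ − k_d) = 1/(1.048 − 0.115) = 1/0.9331 = 1.072 d.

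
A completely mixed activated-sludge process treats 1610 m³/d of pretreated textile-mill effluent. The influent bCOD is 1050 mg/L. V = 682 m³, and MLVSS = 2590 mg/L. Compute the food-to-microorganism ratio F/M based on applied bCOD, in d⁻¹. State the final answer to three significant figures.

F/M ≈ 0.957 d⁻¹

F/M = applied load / biomass = Q·S₀/(V·X) = 1610 × 1050 / (682.0 × 2590) = 0.9570 d⁻¹.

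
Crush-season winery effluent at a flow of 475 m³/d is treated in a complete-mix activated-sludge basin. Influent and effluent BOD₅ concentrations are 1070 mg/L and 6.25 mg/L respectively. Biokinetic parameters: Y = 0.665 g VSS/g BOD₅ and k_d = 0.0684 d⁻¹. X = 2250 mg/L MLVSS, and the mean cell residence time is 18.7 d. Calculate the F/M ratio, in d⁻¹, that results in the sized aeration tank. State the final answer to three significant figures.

From the SRT design equation V = Y Q (S₀−S) θ_c / [X (1 + k_d θ_c)] = 0.665 × 475 × (1070 − 6.25) × 18.7 / [2250 × (1 + 0.0684 × 18.7)] = 6.28×10^6 / 5128 = 1225 m³.
Food-to-microorganism ratio F/M = Q S₀ / (V X) = 475 × 1070 / (1225 × 2250) = 0.1843 d⁻¹.

F/M ≈ 0.184 d⁻¹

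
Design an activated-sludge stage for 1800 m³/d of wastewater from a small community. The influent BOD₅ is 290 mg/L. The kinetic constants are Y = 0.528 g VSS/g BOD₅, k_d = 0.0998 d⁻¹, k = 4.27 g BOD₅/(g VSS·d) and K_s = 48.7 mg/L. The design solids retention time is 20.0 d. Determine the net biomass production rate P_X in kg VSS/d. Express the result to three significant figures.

For a completely mixed reactor with recycle the Lawrence–McCarty relation gives S = K_s·(1 + k_d·θ_c) / [θ_c·(Y·k − k_d) − 1] = 48.7 × (1 + 0.0998 × 20.0) / [20.0 × (0.528 × 4.27 − 0.0998) − 1] = 145.9 / 42.10 = 3.466 mg/L.
Correct the yield for decay: Y_obs = Y/(1 + k_d θ_c) = 0.528 / (1 + 0.0998 × 20.0) = 0.528 / 2.996 = 0.1762.
Mass of BOD₅ removed per day: Q(S₀ − S) = 1800 × 286.5 g/m³ = 515.8 kg/d.
P_X = Y_obs · Q(S₀ − S) = 0.1762 × 515.8 = 90.89 kg VSS/d.

P_X ≈ 90.9 kg VSS/d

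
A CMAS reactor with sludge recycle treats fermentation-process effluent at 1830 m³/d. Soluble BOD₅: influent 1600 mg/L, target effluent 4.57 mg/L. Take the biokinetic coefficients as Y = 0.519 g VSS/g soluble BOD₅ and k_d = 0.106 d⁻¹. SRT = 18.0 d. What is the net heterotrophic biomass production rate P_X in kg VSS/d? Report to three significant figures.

Observed yield with endogenous decay: Y_obs = Y / (1 + k_d·θ_c) = 0.519 / (1 + 0.106 × 18.0) = 0.519 / 2.908 = 0.1785 g VSS/g soluble BOD₅.
ΔS = 1600 − 4.57 = 1595 mg/L, so the substrate removal rate is 1830 × 1595/1000 = 2920 kg soluble BOD₅/d.
So the net sludge growth is P_X = 0.1785 × 2920 = 521.1 kg VSS/d.

P_X ≈ 521 kg VSS/d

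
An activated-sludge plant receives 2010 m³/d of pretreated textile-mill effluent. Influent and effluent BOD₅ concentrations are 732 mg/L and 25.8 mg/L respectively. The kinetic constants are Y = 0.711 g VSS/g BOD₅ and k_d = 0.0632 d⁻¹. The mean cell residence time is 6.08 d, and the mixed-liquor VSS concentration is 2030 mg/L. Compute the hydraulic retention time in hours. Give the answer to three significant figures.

τ ≈ 26.1 h

Steady-state biomass mass balance: V·X·(1 + k_d·θ_c) = Y·Q·(S₀ − S)·θ_c, so V = 0.711 × 2010 × (732 − 25.8) × 6.08 / [2030 × (1 + 0.0632 × 6.08)] = 6.14×10^6 / 2810 = 2184 m³.
HRT = V/Q = 2184 m³ / 2010 m³·d⁻¹ = 1.086 d × 24 = 26.07 h.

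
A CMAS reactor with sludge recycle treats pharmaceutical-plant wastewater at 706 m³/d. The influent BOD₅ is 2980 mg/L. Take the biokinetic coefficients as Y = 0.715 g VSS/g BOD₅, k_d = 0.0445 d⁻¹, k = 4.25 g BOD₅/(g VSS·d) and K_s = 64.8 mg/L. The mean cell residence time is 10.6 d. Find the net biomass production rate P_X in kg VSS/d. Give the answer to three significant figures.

From the Monod/SRT balance for a CMAS, S = K_s·(1+k_d θ_c)/[θ_c·(Y k − k_d) − 1] = 64.8 × (1 + 0.0445 × 10.6) / [10.6 × (0.715 × 4.25 − 0.0445) − 1] = 95.37 / 30.74 = 3.102 mg/L.
The observed yield is Y_obs = Y/(1 + k_d·θ_c) = 0.715 / (1 + 0.0445 × 10.6) = 0.715 / 1.472 = 0.4858 g VSS per g BOD₅ removed.
Mass of BOD₅ removed per day: Q(S₀ − S) = 706 × 2977 g/m³ = 2102 kg/d.
So the net sludge growth is P_X = 0.4858 × 2102 = 1021 kg VSS/d.

P_X ≈ 1020 kg VSS/d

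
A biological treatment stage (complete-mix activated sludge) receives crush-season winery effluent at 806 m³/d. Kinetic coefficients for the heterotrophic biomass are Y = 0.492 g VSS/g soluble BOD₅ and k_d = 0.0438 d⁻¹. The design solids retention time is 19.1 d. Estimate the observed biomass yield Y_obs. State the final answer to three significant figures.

The observed yield is Y_obs = Y/(1 + k_d·θ_c) = 0.492 / (1 + 0.0438 × 19.1) = 0.492 / 1.837 = 0.2679 g VSS per g soluble BOD₅ removed.

Y_obs ≈ 0.268 g VSS/g soluble BOD₅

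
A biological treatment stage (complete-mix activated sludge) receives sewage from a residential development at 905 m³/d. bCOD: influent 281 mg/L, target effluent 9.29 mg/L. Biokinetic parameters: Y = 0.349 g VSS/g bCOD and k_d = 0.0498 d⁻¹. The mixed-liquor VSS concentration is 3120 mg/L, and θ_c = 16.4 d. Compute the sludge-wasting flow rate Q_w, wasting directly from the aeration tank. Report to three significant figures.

Q_w ≈ 15.1 m³/d

Steady-state biomass mass balance: V·X·(1 + k_d·θ_c) = Y·Q·(S₀ − S)·θ_c, so V = 0.349 × 905 × (281 − 9.29) × 16.4 / [3120 × (1 + 0.0498 × 16.4)] = 1.41×10^6 / 5668 = 248.3 m³.
For wasting at MLVSS concentration, Q_w = V/θ_c = 248.3/16.4 = 15.14 m³/d.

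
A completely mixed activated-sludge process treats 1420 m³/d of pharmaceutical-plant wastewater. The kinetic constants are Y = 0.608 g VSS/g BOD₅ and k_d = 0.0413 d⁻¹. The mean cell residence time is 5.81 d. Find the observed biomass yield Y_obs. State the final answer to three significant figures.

Y_obs = Y / (1 + k_d θ_c) = 0.608 / (1 + 0.0413 × 5.81) = 0.608 / 1.240 = 0.4903.

Y_obs ≈ 0.490 g VSS/g BOD₅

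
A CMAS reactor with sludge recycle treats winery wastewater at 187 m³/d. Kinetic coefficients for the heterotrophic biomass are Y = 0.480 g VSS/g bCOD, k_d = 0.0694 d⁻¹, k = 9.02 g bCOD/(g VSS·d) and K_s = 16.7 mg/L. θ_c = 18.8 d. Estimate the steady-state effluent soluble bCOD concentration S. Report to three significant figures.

S ≈ 0.487 mg/L

For a completely mixed reactor with recycle the Lawrence–McCarty relation gives S = K_s·(1 + k_d·θ_c) / [θ_c·(Y·k − k_d) − 1] = 16.7 × (1 + 0.0694 × 18.8) / [18.8 × (0.480 × 9.02 − 0.0694) − 1] = 38.49 / 79.09 = 0.4866 mg/L.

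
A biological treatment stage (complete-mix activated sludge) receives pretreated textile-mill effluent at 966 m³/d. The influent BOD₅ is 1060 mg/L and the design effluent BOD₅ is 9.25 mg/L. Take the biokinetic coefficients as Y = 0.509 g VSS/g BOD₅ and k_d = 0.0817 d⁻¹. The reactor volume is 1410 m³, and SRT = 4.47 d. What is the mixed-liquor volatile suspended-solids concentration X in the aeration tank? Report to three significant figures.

X ≈ 1200 mg/L

X = Y·Q·ΔS·θ_c / [V·(1 + k_d θ_c)] = 0.509 × 966 × (1060 − 9.25) × 4.47 / [1410 × (1 + 0.0817 × 4.47)] = 1200 mg/L.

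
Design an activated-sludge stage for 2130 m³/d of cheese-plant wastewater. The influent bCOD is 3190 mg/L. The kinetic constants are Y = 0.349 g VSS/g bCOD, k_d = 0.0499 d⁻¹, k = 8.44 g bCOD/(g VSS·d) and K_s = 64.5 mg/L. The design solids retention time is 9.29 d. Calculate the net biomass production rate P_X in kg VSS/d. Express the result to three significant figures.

P_X ≈ 1620 kg VSS/d

Effluent substrate depends only on kinetics and SRT: S = K_s(1 + k_d θ_c) / [θ_c(Yk − k_d) − 1] = 64.5 × (1 + 0.0499 × 9.29) / [9.29 × (0.349 × 8.44 − 0.0499) − 1] = 94.40 / 25.90 = 3.645 mg/L.
Observed yield with endogenous decay: Y_obs = Y / (1 + k_d·θ_c) = 0.349 / (1 + 0.0499 × 9.29) = 0.349 / 1.464 = 0.2385 g VSS/g bCOD.
ΔS = 3190 − 3.64 = 3186 mg/L, so the substrate removal rate is 2130 × 3186/1000 = 6787 kg bCOD/d.
P_X = Y_obs · Q(S₀ − S) = 0.2385 × 6787 = 1618 kg VSS/d.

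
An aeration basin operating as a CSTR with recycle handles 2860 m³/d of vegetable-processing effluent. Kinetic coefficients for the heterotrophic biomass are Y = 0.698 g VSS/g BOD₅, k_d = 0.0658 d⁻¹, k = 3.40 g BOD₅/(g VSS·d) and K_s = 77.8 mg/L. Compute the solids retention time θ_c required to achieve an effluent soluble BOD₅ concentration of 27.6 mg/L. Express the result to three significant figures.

From 1/θ_c = Y·k·S/(K_s + S) − k_d: Y·k·S/(K_s+S) = 0.698 × 3.40 × 27.6 / (77.8 + 27.6) = 0.6214 d⁻¹.
θ_c = 1/(μ − k_d) = 1/(0.6214 − 0.0658) = 1/0.5556 = 1.800 d.

θ_c ≈ 1.80 d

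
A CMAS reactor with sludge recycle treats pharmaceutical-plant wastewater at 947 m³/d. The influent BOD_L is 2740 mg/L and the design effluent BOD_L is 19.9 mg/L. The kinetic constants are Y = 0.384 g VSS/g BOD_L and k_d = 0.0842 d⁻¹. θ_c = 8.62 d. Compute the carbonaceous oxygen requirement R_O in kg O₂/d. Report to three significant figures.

Y_obs = Y / (1 + k_d θ_c) = 0.384 / (1 + 0.0842 × 8.62) = 0.384 / 1.726 = 0.2225.
Substrate removed = Q·(S₀ − S) = 947 m³/d × (2740 − 19.9) g/m³ = 2.58×10^6 g/d = 2576 kg/d.
P_X = Y_obs·Q·(S₀ − S) = 0.2225 × 2576 = 573.2 kg VSS/d.
Carbonaceous O₂ demand = substrate oxidised − cell-mass equivalent = 2576 − 1.42 × 573.2 = 1762 kg O₂/d.

R_O ≈ 1760 kg O₂/d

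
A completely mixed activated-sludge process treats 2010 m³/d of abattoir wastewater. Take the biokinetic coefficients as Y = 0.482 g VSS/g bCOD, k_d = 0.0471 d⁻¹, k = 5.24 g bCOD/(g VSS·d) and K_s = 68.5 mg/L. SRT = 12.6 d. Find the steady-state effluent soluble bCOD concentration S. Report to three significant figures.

S ≈ 3.61 mg/L

Effluent substrate depends only on kinetics and SRT: S = K_s(1 + k_d θ_c) / [θ_c(Yk − k_d) − 1] = 68.5 × (1 + 0.0471 × 12.6) / [12.6 × (0.482 × 5.24 − 0.0471) − 1] = 109.2 / 30.23 = 3.611 mg/L.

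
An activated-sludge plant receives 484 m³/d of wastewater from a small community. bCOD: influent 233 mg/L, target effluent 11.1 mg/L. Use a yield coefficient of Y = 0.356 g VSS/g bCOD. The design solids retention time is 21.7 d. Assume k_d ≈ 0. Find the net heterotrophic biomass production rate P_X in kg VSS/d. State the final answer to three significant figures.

P_X ≈ 38.2 kg VSS/d

Since k_d ≈ 0, Y_obs = Y = 0.356 g VSS/g bCOD.
Mass of bCOD removed per day: Q(S₀ − S) = 484 × 221.9 g/m³ = 107.4 kg/d.
Biomass produced: P_X = Y_obs·Q·ΔS = 0.3560 × 107.4 ≈ 38.23 kg VSS/d.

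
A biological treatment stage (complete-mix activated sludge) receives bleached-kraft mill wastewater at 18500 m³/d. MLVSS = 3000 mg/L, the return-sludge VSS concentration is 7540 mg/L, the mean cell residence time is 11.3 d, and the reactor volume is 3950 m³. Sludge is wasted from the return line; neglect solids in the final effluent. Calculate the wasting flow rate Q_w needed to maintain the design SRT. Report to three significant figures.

Q_w = (V·X)/(θ_c X_r) = 3950 × 3000 / (11.3 × 7540) = 139.1 m³/d.

Q_w ≈ 139 m³/d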